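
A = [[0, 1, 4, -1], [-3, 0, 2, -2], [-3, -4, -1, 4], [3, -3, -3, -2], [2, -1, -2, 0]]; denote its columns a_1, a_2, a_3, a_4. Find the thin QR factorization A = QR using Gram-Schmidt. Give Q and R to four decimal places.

a_1 = (0, -3, -3, 3, 2); ‖a_1‖ = 5.5678, so q_1 = (0.0000, -0.5388, -0.5388, 0.5388, 0.3592).
q_1·a_2 = 0.0000·1 + (-0.5388)·0 + (-0.5388)·(-4) + 0.5388·(-3) + 0.3592·(-1) = 0.1796.
u_2 = a_2 − 0.1796·q_1 = (1.0000, 0.0968, -3.9032, -3.0968, -1.0645).
‖u_2‖ = 5.1930, so q_2 = (0.1926, 0.0186, -0.7516, -0.5963, -0.2050).
q_1·a_3 = 0.0000·4 + (-0.5388)·2 + (-0.5388)·(-1) + 0.5388·(-3) + 0.3592·(-2) = -2.8737; q_2·a_3 = 0.1926·4 + 0.0186·2 + (-0.7516)·(-1) + (-0.5963)·(-3) + (-0.2050)·(-2) = 3.7581.
u_3 = a_3 + 2.8737·q_1 − 3.7581·q_2 = (3.2763, 0.3816, 0.2763, 0.7895, -0.1974).
‖u_3‖ = 3.4086, so q_3 = (0.9612, 0.1119, 0.0811, 0.2316, -0.0579).
q_1·a_4 = 0.0000·(-1) + (-0.5388)·(-2) + (-0.5388)·4 + 0.5388·(-2) + 0.3592·0 = -2.1553; q_2·a_4 = 0.1926·(-1) + 0.0186·(-2) + (-0.7516)·4 + (-0.5963)·(-2) + (-0.2050)·0 = -2.0437; q_3·a_4 = 0.9612·(-1) + 0.1119·(-2) + 0.0811·4 + 0.2316·(-2) + (-0.0579)·0 = -1.3241.
u_4 = a_4 + 2.1553·q_1 + 2.0437·q_2 + 1.3241·q_3 = (0.6662, -2.9750, 1.4100, -1.7507, 0.2786).
‖u_4‖ = 3.7980, so q_4 = (0.1754, -0.7833, 0.3712, -0.4610, 0.0734).

Q = [[0.0000, 0.1926, 0.9612, 0.1754], [-0.5388, 0.0186, 0.1119, -0.7833], [-0.5388, -0.7516, 0.0811, 0.3712], [0.5388, -0.5963, 0.2316, -0.4610], [0.3592, -0.2050, -0.0579, 0.0734]], R = [[5.5678, 0.1796, -2.8737, -2.1553], [0.0000, 5.1930, 3.7581, -2.0437], [0.0000, 0.0000, 3.4086, -1.3241], [0.0000, 0.0000, 0.0000, 3.7980]]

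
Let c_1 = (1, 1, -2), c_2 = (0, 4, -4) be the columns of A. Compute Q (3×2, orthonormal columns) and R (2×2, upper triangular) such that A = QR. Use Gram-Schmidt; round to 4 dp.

c_1 = (1, 1, -2); ‖c_1‖ = 2.4495, so e_1 = (0.4082, 0.4082, -0.8165).
e_1·c_2 = 0.4082·0 + 0.4082·4 + (-0.8165)·(-4) = 4.8990.
u_2 = c_2 − 4.8990·e_1 = (-2.0000, 2.0000, 0.0000).
‖u_2‖ = 2.8284, so e_2 = (-0.7071, 0.7071, 0.0000).

Q = [[0.4082, -0.7071], [0.4082, 0.7071], [-0.8165, 0.0000]], R = [[2.4495, 4.8990], [0.0000, 2.8284]]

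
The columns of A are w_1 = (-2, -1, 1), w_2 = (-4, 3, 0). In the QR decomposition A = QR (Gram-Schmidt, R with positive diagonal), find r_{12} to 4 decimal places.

r_{12} = 2.0412

w_1 = (-2, -1, 1); ‖w_1‖ = 2.4495, so e_1 = (-0.8165, -0.4082, 0.4082).
r_{12} = e_1·w_2 = 2.0412.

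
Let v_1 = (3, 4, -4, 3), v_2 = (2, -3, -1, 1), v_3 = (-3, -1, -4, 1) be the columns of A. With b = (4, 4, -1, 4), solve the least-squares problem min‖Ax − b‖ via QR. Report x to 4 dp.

x = (0.9398, 0.0721, -0.5105)

q_1 = v_1/‖v_1‖ = (3, 4, -4, 3)/7.0711 = (0.4243, 0.5657, -0.5657, 0.4243).
r_{12} = q_1·v_2 = 0.1414.
u_2 = v_2 − 0.1414·q_1 = (1.9400, -3.0800, -0.9200, 0.9400).
‖u_2‖ = 3.8704, so q_2 = (0.5012, -0.7958, -0.2377, 0.2429).
r_{13} = q_1·v_3 = 0.8485; r_{23} = q_2·v_3 = 0.4857.
u_3 = v_3 − 0.8485·q_1 − 0.4857·q_2 = (-3.6035, -1.0935, -3.4045, 0.5220).
‖u_3‖ = 5.1033, so q_3 = (-0.7061, -0.2143, -0.6671, 0.1023).
Qᵀb = (6.2225, 0.0310, -2.6052).
Back-substitute: x_3 = -2.6052/5.1033 = -0.5105.
x_2 = (0.0310 − 0.4857·(-0.5105))/3.8704 = 0.0721.
x_1 = (6.2225 − 0.1414·0.0721 − 0.8485·(-0.5105))/7.0711 = 0.9398.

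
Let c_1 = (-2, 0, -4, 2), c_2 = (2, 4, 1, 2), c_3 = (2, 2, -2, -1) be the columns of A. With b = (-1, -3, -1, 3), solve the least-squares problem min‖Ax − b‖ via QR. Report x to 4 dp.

c_1 = (-2, 0, -4, 2); ‖c_1‖ = 4.8990, so e_1 = (-0.4082, 0.0000, -0.8165, 0.4082).
e_1·c_2 = (-0.4082)·2 + 0.0000·4 + (-0.8165)·1 + 0.4082·2 = -0.8165.
u_2 = c_2 + 0.8165·e_1 = (1.6667, 4.0000, 0.3333, 2.3333).
‖u_2‖ = 4.9329, so e_2 = (0.3379, 0.8109, 0.0676, 0.4730).
e_1·c_3 = (-0.4082)·2 + 0.0000·2 + (-0.8165)·(-2) + 0.4082·(-1) = 0.4082; e_2·c_3 = 0.3379·2 + 0.8109·2 + 0.0676·(-2) + 0.4730·(-1) = 1.6893.
u_3 = c_3 − 0.4082·e_1 − 1.6893·e_2 = (1.5959, 0.6301, -1.7808, -1.9658).
‖u_3‖ = 3.1590, so e_3 = (0.5052, 0.1995, -0.5637, -0.6223).
Qᵀb = (2.4495, -1.4190, -2.4067).
Back-substitute: x_3 = -2.4067/3.1590 = -0.7618.
x_2 = (-1.4190 − 1.6893·(-0.7618))/4.9329 = -0.0268.
x_1 = (2.4495 + 0.8165·(-0.0268) − 0.4082·(-0.7618))/4.8990 = 0.5590.

x = (0.5590, -0.0268, -0.7618)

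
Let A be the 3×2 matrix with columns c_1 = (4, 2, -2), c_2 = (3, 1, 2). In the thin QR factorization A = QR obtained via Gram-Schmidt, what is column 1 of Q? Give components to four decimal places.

c_1 = (4, 2, -2); ‖c_1‖ = 4.8990, so e_1 = (0.8165, 0.4082, -0.4082).

e_1 = (0.8165, 0.4082, -0.4082)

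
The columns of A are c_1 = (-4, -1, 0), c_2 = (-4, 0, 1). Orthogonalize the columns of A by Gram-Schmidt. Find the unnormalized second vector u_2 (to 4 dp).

u_2 = (-0.2353, 0.9412, 1.0000)

q_1 = c_1/‖c_1‖ = (-4, -1, 0)/4.1231 = (-0.9701, -0.2425, 0.0000).
r_{12} = q_1·c_2 = 3.8806.
u_2 = c_2 − 3.8806·q_1 = (-0.2353, 0.9412, 1.0000).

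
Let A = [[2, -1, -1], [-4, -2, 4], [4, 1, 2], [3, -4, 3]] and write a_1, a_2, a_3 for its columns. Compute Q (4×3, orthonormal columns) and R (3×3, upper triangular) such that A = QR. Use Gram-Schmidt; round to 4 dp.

Q = [[0.2981, -0.1946, -0.4070], [-0.5963, -0.4652, 0.5422], [0.5963, 0.2516, 0.7349], [0.4472, -0.8260, 0.0144]], R = [[6.7082, -0.2981, -0.1491], [0.0000, 4.6809, -3.6413], [0.0000, 0.0000, 4.0889]]

q_1 = a_1/‖a_1‖ = (2, -4, 4, 3)/6.7082 = (0.2981, -0.5963, 0.5963, 0.4472).
r_{12} = q_1·a_2 = -0.2981.
u_2 = a_2 + 0.2981·q_1 = (-0.9111, -2.1778, 1.1778, -3.8667).
‖u_2‖ = 4.6809, so q_2 = (-0.1946, -0.4652, 0.2516, -0.8260).
r_{13} = q_1·a_3 = -0.1491; r_{23} = q_2·a_3 = -3.6413.
u_3 = a_3 + 0.1491·q_1 + 3.6413·q_2 = (-1.6643, 2.2170, 3.0051, 0.0588).
‖u_3‖ = 4.0889, so q_3 = (-0.4070, 0.5422, 0.7349, 0.0144).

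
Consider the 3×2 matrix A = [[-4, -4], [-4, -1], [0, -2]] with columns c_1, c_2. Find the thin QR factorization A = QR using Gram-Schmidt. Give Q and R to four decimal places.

e_1 = c_1/‖c_1‖ = (-4, -4, 0)/5.6569 = (-0.7071, -0.7071, 0.0000).
r_{12} = e_1·c_2 = 3.5355.
u_2 = c_2 − 3.5355·e_1 = (-1.5000, 1.5000, -2.0000).
‖u_2‖ = 2.9155, so e_2 = (-0.5145, 0.5145, -0.6860).

Q = [[-0.7071, -0.5145], [-0.7071, 0.5145], [0.0000, -0.6860]], R = [[5.6569, 3.5355], [0.0000, 2.9155]]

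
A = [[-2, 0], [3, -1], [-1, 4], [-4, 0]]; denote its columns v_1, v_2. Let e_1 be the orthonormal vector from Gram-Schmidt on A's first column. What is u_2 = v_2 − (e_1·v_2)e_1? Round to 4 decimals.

e_1 = v_1/‖v_1‖ = (-2, 3, -1, -4)/5.4772 = (-0.3651, 0.5477, -0.1826, -0.7303).
r_{12} = e_1·v_2 = -1.2780.
u_2 = v_2 + 1.2780·e_1 = (-0.4667, -0.3000, 3.7667, -0.9333).

u_2 = (-0.4667, -0.3000, 3.7667, -0.9333)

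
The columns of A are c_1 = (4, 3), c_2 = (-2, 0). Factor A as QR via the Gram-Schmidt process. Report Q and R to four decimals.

Q = [[0.8000, -0.6000], [0.6000, 0.8000]], R = [[5.0000, -1.6000], [0.0000, 1.2000]]

q_1 = c_1/‖c_1‖ = (4, 3)/5.0000 = (0.8000, 0.6000).
r_{12} = q_1·c_2 = -1.6000.
u_2 = c_2 + 1.6000·q_1 = (-0.7200, 0.9600).
‖u_2‖ = 1.2000, so q_2 = (-0.6000, 0.8000).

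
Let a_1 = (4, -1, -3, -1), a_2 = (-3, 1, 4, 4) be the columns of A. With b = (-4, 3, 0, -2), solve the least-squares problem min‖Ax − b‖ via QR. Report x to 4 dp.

x = (-1.7440, -1.0375)

a_1 = (4, -1, -3, -1); ‖a_1‖ = 5.1962, so q_1 = (0.7698, -0.1925, -0.5774, -0.1925).
q_1·a_2 = 0.7698·(-3) + (-0.1925)·1 + (-0.5774)·4 + (-0.1925)·4 = -5.5811.
u_2 = a_2 + 5.5811·q_1 = (1.2963, -0.0741, 0.7778, 2.9259).
‖u_2‖ = 3.2942, so q_2 = (0.3935, -0.0225, 0.2361, 0.8882).
Qᵀb = (-3.2717, -3.4179).
Back-substitute: x_2 = -3.4179/3.2942 = -1.0375.
x_1 = (-3.2717 + 5.5811·(-1.0375))/5.1962 = -1.7440.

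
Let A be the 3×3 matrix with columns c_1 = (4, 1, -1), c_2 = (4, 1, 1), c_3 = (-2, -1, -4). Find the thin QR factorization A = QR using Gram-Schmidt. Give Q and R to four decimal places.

Q = [[0.9428, 0.2287, 0.2425], [0.2357, 0.0572, -0.9701], [-0.2357, 0.9718, 0.0000]], R = [[4.2426, 3.7712, -1.1785], [0.0000, 1.9437, -4.4018], [0.0000, 0.0000, 0.4851]]

q_1 = c_1/‖c_1‖ = (4, 1, -1)/4.2426 = (0.9428, 0.2357, -0.2357).
r_{12} = q_1·c_2 = 3.7712.
u_2 = c_2 − 3.7712·q_1 = (0.4444, 0.1111, 1.8889).
‖u_2‖ = 1.9437, so q_2 = (0.2287, 0.0572, 0.9718).
r_{13} = q_1·c_3 = -1.1785; r_{23} = q_2·c_3 = -4.4018.
u_3 = c_3 + 1.1785·q_1 + 4.4018·q_2 = (0.1176, -0.4706, 0.0000).
‖u_3‖ = 0.4851, so q_3 = (0.2425, -0.9701, 0.0000).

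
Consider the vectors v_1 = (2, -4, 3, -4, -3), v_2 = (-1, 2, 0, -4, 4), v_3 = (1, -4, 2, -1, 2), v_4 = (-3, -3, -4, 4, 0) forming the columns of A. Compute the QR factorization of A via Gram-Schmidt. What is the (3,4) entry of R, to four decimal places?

r_{34} = 2.2784

v_1 = (2, -4, 3, -4, -3); ‖v_1‖ = 7.3485, so e_1 = (0.2722, -0.5443, 0.4082, -0.5443, -0.4082).
e_1·v_2 = 0.2722·(-1) + (-0.5443)·2 + 0.4082·0 + (-0.5443)·(-4) + (-0.4082)·4 = -0.8165.
u_2 = v_2 + 0.8165·e_1 = (-0.7778, 1.5556, 0.3333, -4.4444, 3.6667).
‖u_2‖ = 6.0277, so e_2 = (-0.1290, 0.2581, 0.0553, -0.7373, 0.6083).
e_1·v_3 = 0.2722·1 + (-0.5443)·(-4) + 0.4082·2 + (-0.5443)·(-1) + (-0.4082)·2 = 2.9938; e_2·v_3 = (-0.1290)·1 + 0.2581·(-4) + 0.0553·2 + (-0.7373)·(-1) + 0.6083·2 = 0.9032.
u_3 = v_3 − 2.9938·e_1 − 0.9032·e_2 = (0.3017, -2.6035, 0.7278, 1.2956, 2.6728).
‖u_3‖ = 4.0276, so e_3 = (0.0749, -0.6464, 0.1807, 0.3217, 0.6636).
r_{34} = e_3·v_4 = 2.2784.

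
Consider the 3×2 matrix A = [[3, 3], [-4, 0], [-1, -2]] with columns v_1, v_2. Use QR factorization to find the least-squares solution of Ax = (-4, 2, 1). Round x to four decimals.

x = (-0.5484, -0.6129)

v_1 = (3, -4, -1); ‖v_1‖ = 5.0990, so q_1 = (0.5883, -0.7845, -0.1961).
q_1·v_2 = 0.5883·3 + (-0.7845)·0 + (-0.1961)·(-2) = 2.1573.
u_2 = v_2 − 2.1573·q_1 = (1.7308, 1.6923, -1.5769).
‖u_2‖ = 2.8890, so q_2 = (0.5991, 0.5858, -0.5458).
Qᵀb = (-4.1184, -1.7707).
Back-substitute: x_2 = -1.7707/2.8890 = -0.6129.
x_1 = (-4.1184 − 2.1573·(-0.6129))/5.0990 = -0.5484.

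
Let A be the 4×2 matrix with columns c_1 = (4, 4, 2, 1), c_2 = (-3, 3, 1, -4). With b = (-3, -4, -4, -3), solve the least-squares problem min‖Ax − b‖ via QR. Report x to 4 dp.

c_1 = (4, 4, 2, 1); ‖c_1‖ = 6.0828, so q_1 = (0.6576, 0.6576, 0.3288, 0.1644).
q_1·c_2 = 0.6576·(-3) + 0.6576·3 + 0.3288·1 + 0.1644·(-4) = -0.3288.
u_2 = c_2 + 0.3288·q_1 = (-2.7838, 3.2162, 1.1081, -3.9459).
‖u_2‖ = 5.9069, so q_2 = (-0.4713, 0.5445, 0.1876, -0.6680).
Qᵀb = (-6.4116, 0.4896).
Back-substitute: x_2 = 0.4896/5.9069 = 0.0829.
x_1 = (-6.4116 + 0.3288·0.0829)/6.0828 = -1.0496.

x = (-1.0496, 0.0829)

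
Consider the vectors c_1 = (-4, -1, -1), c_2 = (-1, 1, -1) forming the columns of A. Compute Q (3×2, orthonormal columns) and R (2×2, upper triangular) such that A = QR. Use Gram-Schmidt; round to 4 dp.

Q = [[-0.9428, -0.0765], [-0.2357, 0.8412], [-0.2357, -0.5353]], R = [[4.2426, 0.9428], [0.0000, 1.4530]]

c_1 = (-4, -1, -1); ‖c_1‖ = 4.2426, so q_1 = (-0.9428, -0.2357, -0.2357).
q_1·c_2 = (-0.9428)·(-1) + (-0.2357)·1 + (-0.2357)·(-1) = 0.9428.
u_2 = c_2 − 0.9428·q_1 = (-0.1111, 1.2222, -0.7778).
‖u_2‖ = 1.4530, so q_2 = (-0.0765, 0.8412, -0.5353).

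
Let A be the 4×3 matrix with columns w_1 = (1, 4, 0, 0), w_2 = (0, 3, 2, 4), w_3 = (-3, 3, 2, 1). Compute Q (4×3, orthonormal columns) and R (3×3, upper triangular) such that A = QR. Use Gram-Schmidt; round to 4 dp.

Q = [[0.2425, -0.1558, -0.8872], [0.9701, 0.0389, 0.2218], [0.0000, 0.4414, 0.2700], [0.0000, 0.8828, -0.3014]], R = [[4.1231, 2.9104, 2.1828], [0.0000, 4.5309, 2.3499], [0.0000, 0.0000, 3.5656]]

e_1 = w_1/‖w_1‖ = (1, 4, 0, 0)/4.1231 = (0.2425, 0.9701, 0.0000, 0.0000).
r_{12} = e_1·w_2 = 2.9104.
u_2 = w_2 − 2.9104·e_1 = (-0.7059, 0.1765, 2.0000, 4.0000).
‖u_2‖ = 4.5309, so e_2 = (-0.1558, 0.0389, 0.4414, 0.8828).
r_{13} = e_1·w_3 = 2.1828; r_{23} = e_2·w_3 = 2.3499.
u_3 = w_3 − 2.1828·e_1 − 2.3499·e_2 = (-3.1633, 0.7908, 0.9628, -1.0745).
‖u_3‖ = 3.5656, so e_3 = (-0.8872, 0.2218, 0.2700, -0.3014).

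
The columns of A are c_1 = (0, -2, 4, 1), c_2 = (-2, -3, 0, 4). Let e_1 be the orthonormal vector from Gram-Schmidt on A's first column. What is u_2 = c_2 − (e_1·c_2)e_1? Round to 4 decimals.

c_1 = (0, -2, 4, 1); ‖c_1‖ = 4.5826, so e_1 = (0.0000, -0.4364, 0.8729, 0.2182).
e_1·c_2 = 0.0000·(-2) + (-0.4364)·(-3) + 0.8729·0 + 0.2182·4 = 2.1822.
u_2 = c_2 − 2.1822·e_1 = (-2.0000, -2.0476, -1.9048, 3.5238).

u_2 = (-2.0000, -2.0476, -1.9048, 3.5238)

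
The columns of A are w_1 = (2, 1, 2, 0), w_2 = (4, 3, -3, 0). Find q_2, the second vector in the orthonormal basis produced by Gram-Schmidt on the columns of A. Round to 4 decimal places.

q_2 = (0.5170, 0.4375, -0.7357, 0.0000)

w_1 = (2, 1, 2, 0); ‖w_1‖ = 3.0000, so q_1 = (0.6667, 0.3333, 0.6667, 0.0000).
q_1·w_2 = 0.6667·4 + 0.3333·3 + 0.6667·(-3) + 0.0000·0 = 1.6667.
u_2 = w_2 − 1.6667·q_1 = (2.8889, 2.4444, -4.1111, 0.0000).
‖u_2‖ = 5.5877, so q_2 = (0.5170, 0.4375, -0.7357, 0.0000).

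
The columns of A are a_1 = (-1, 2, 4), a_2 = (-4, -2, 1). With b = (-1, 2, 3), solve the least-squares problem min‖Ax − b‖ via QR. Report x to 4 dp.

a_1 = (-1, 2, 4); ‖a_1‖ = 4.5826, so e_1 = (-0.2182, 0.4364, 0.8729).
e_1·a_2 = (-0.2182)·(-4) + 0.4364·(-2) + 0.8729·1 = 0.8729.
u_2 = a_2 − 0.8729·e_1 = (-3.8095, -2.3810, 0.2381).
‖u_2‖ = 4.4987, so e_2 = (-0.8468, -0.5293, 0.0529).
Qᵀb = (3.7097, -0.0529).
Back-substitute: x_2 = -0.0529/4.4987 = -0.0118.
x_1 = (3.7097 − 0.8729·(-0.0118))/4.5826 = 0.8118.

x = (0.8118, -0.0118)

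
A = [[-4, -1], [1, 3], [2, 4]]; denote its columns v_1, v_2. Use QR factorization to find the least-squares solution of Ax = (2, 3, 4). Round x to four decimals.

x = (-0.8318, 1.3645)

v_1 = (-4, 1, 2); ‖v_1‖ = 4.5826, so q_1 = (-0.8729, 0.2182, 0.4364).
q_1·v_2 = (-0.8729)·(-1) + 0.2182·3 + 0.4364·4 = 3.2733.
u_2 = v_2 − 3.2733·q_1 = (1.8571, 2.2857, 2.5714).
‖u_2‖ = 3.9097, so q_2 = (0.4750, 0.5846, 0.6577).
Qᵀb = (0.6547, 5.3347).
Back-substitute: x_2 = 5.3347/3.9097 = 1.3645.
x_1 = (0.6547 − 3.2733·1.3645)/4.5826 = -0.8318.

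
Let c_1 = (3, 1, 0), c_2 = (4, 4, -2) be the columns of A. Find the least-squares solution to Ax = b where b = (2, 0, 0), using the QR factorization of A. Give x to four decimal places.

x = (0.8462, -0.1538)

c_1 = (3, 1, 0); ‖c_1‖ = 3.1623, so e_1 = (0.9487, 0.3162, 0.0000).
e_1·c_2 = 0.9487·4 + 0.3162·4 + 0.0000·(-2) = 5.0596.
u_2 = c_2 − 5.0596·e_1 = (-0.8000, 2.4000, -2.0000).
‖u_2‖ = 3.2249, so e_2 = (-0.2481, 0.7442, -0.6202).
Qᵀb = (1.8974, -0.4961).
Back-substitute: x_2 = -0.4961/3.2249 = -0.1538.
x_1 = (1.8974 − 5.0596·(-0.1538))/3.1623 = 0.8462.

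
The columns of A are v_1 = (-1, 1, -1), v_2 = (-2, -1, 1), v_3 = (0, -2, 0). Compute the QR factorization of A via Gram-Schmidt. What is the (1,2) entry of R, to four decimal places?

v_1 = (-1, 1, -1); ‖v_1‖ = 1.7321, so q_1 = (-0.5774, 0.5774, -0.5774).
r_{12} = q_1·v_2 = 0.0000.

r_{12} = 0.0000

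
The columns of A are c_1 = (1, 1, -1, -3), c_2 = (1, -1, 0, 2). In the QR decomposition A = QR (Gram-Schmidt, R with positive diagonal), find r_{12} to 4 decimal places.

q_1 = c_1/‖c_1‖ = (1, 1, -1, -3)/3.4641 = (0.2887, 0.2887, -0.2887, -0.8660).
r_{12} = q_1·c_2 = -1.7321.

r_{12} = -1.7321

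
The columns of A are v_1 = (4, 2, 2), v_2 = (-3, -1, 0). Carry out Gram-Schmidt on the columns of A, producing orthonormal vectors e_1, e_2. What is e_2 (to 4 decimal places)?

e_2 = (-0.4924, 0.1231, 0.8616)

v_1 = (4, 2, 2); ‖v_1‖ = 4.8990, so e_1 = (0.8165, 0.4082, 0.4082).
e_1·v_2 = 0.8165·(-3) + 0.4082·(-1) + 0.4082·0 = -2.8577.
u_2 = v_2 + 2.8577·e_1 = (-0.6667, 0.1667, 1.1667).
‖u_2‖ = 1.3540, so e_2 = (-0.4924, 0.1231, 0.8616).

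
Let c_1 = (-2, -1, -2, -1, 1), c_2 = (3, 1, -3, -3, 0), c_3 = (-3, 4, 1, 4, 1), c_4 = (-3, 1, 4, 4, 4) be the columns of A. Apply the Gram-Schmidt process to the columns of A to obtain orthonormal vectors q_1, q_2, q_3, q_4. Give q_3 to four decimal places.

c_1 = (-2, -1, -2, -1, 1); ‖c_1‖ = 3.3166, so q_1 = (-0.6030, -0.3015, -0.6030, -0.3015, 0.3015).
q_1·c_2 = (-0.6030)·3 + (-0.3015)·1 + (-0.6030)·(-3) + (-0.3015)·(-3) + 0.3015·0 = 0.6030.
u_2 = c_2 − 0.6030·q_1 = (3.3636, 1.1818, -2.6364, -2.8182, -0.1818).
‖u_2‖ = 5.2570, so q_2 = (0.6398, 0.2248, -0.5015, -0.5361, -0.0346).
q_1·c_3 = (-0.6030)·(-3) + (-0.3015)·4 + (-0.6030)·1 + (-0.3015)·4 + 0.3015·1 = -0.9045; q_2·c_3 = 0.6398·(-3) + 0.2248·4 + (-0.5015)·1 + (-0.5361)·4 + (-0.0346)·1 = -3.7007.
u_3 = c_3 + 0.9045·q_1 + 3.7007·q_2 = (-1.1776, 4.5592, -1.4013, 1.7434, 1.1447).
‖u_3‖ = 5.3373, so q_3 = (-0.2206, 0.8542, -0.2626, 0.3266, 0.2145).

q_3 = (-0.2206, 0.8542, -0.2626, 0.3266, 0.2145)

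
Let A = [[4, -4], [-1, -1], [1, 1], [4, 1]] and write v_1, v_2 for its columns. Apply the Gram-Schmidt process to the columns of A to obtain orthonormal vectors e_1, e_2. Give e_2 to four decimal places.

e_2 = (-0.7046, -0.3229, 0.3229, 0.5431)

e_1 = v_1/‖v_1‖ = (4, -1, 1, 4)/5.8310 = (0.6860, -0.1715, 0.1715, 0.6860).
r_{12} = e_1·v_2 = -1.7150.
u_2 = v_2 + 1.7150·e_1 = (-2.8235, -1.2941, 1.2941, 2.1765).
‖u_2‖ = 4.0073, so e_2 = (-0.7046, -0.3229, 0.3229, 0.5431).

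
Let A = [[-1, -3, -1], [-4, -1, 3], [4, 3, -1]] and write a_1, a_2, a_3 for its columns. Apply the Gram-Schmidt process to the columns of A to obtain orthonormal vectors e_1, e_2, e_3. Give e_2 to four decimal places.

e_2 = (-0.8539, 0.4590, 0.2455)

a_1 = (-1, -4, 4); ‖a_1‖ = 5.7446, so e_1 = (-0.1741, -0.6963, 0.6963).
e_1·a_2 = (-0.1741)·(-3) + (-0.6963)·(-1) + 0.6963·3 = 3.3075.
u_2 = a_2 − 3.3075·e_1 = (-2.4242, 1.3030, 0.6970).
‖u_2‖ = 2.8391, so e_2 = (-0.8539, 0.4590, 0.2455).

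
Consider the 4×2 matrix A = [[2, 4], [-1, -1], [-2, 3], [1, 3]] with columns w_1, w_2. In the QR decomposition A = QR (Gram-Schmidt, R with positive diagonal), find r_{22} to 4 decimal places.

r_{22} = 5.6036

e_1 = w_1/‖w_1‖ = (2, -1, -2, 1)/3.1623 = (0.6325, -0.3162, -0.6325, 0.3162).
r_{12} = e_1·w_2 = 1.8974.
u_2 = w_2 − 1.8974·e_1 = (2.8000, -0.4000, 4.2000, 2.4000).
r_{22} = ‖u_2‖ = 5.6036.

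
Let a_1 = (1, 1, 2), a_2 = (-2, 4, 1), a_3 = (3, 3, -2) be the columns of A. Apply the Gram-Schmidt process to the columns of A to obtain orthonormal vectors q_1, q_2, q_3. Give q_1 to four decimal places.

q_1 = (0.4082, 0.4082, 0.8165)

a_1 = (1, 1, 2); ‖a_1‖ = 2.4495, so q_1 = (0.4082, 0.4082, 0.8165).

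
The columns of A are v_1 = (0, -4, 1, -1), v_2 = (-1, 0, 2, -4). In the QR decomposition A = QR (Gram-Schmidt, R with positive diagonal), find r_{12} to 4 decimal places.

e_1 = v_1/‖v_1‖ = (0, -4, 1, -1)/4.2426 = (0.0000, -0.9428, 0.2357, -0.2357).
r_{12} = e_1·v_2 = 1.4142.

r_{12} = 1.4142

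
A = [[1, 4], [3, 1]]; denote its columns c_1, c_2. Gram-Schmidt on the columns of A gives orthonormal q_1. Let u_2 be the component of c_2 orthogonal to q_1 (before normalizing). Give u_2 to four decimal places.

u_2 = (3.3000, -1.1000)

q_1 = c_1/‖c_1‖ = (1, 3)/3.1623 = (0.3162, 0.9487).
r_{12} = q_1·c_2 = 2.2136.
u_2 = c_2 − 2.2136·q_1 = (3.3000, -1.1000).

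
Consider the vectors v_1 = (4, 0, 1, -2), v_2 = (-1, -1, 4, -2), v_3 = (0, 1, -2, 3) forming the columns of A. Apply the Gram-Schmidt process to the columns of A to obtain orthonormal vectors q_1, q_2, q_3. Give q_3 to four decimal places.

q_3 = (0.2619, 0.2358, 0.5151, 0.7813)

v_1 = (4, 0, 1, -2); ‖v_1‖ = 4.5826, so q_1 = (0.8729, 0.0000, 0.2182, -0.4364).
q_1·v_2 = 0.8729·(-1) + 0.0000·(-1) + 0.2182·4 + (-0.4364)·(-2) = 0.8729.
u_2 = v_2 − 0.8729·q_1 = (-1.7619, -1.0000, 3.8095, -1.6190).
‖u_2‖ = 4.6085, so q_2 = (-0.3823, -0.2170, 0.8266, -0.3513).
q_1·v_3 = 0.8729·0 + 0.0000·1 + 0.2182·(-2) + (-0.4364)·3 = -1.7457; q_2·v_3 = (-0.3823)·0 + (-0.2170)·1 + 0.8266·(-2) + (-0.3513)·3 = -2.9242.
u_3 = v_3 + 1.7457·q_1 + 2.9242·q_2 = (0.4058, 0.3655, 0.7982, 1.2108).
‖u_3‖ = 1.5496, so q_3 = (0.2619, 0.2358, 0.5151, 0.7813).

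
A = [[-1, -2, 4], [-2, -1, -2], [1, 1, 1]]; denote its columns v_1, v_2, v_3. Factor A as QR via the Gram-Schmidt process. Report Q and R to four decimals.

v_1 = (-1, -2, 1); ‖v_1‖ = 2.4495, so e_1 = (-0.4082, -0.8165, 0.4082).
e_1·v_2 = (-0.4082)·(-2) + (-0.8165)·(-1) + 0.4082·1 = 2.0412.
u_2 = v_2 − 2.0412·e_1 = (-1.1667, 0.6667, 0.1667).
‖u_2‖ = 1.3540, so e_2 = (-0.8616, 0.4924, 0.1231).
e_1·v_3 = (-0.4082)·4 + (-0.8165)·(-2) + 0.4082·1 = 0.4082; e_2·v_3 = (-0.8616)·4 + 0.4924·(-2) + 0.1231·1 = -4.3082.
u_3 = v_3 − 0.4082·e_1 + 4.3082·e_2 = (0.4545, 0.4545, 1.3636).
‖u_3‖ = 1.5076, so e_3 = (0.3015, 0.3015, 0.9045).

Q = [[-0.4082, -0.8616, 0.3015], [-0.8165, 0.4924, 0.3015], [0.4082, 0.1231, 0.9045]], R = [[2.4495, 2.0412, 0.4082], [0.0000, 1.3540, -4.3082], [0.0000, 0.0000, 1.5076]]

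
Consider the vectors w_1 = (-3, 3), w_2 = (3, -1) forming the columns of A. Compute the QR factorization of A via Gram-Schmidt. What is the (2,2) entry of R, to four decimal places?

w_1 = (-3, 3); ‖w_1‖ = 4.2426, so e_1 = (-0.7071, 0.7071).
e_1·w_2 = (-0.7071)·3 + 0.7071·(-1) = -2.8284.
u_2 = w_2 + 2.8284·e_1 = (1.0000, 1.0000).
r_{22} = ‖u_2‖ = 1.4142.

r_{22} = 1.4142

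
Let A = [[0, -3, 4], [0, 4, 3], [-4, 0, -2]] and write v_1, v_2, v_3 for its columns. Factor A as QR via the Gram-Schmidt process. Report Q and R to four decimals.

Q = [[0.0000, -0.6000, 0.8000], [0.0000, 0.8000, 0.6000], [-1.0000, 0.0000, 0.0000]], R = [[4.0000, 0.0000, 2.0000], [0.0000, 5.0000, 0.0000], [0.0000, 0.0000, 5.0000]]

e_1 = v_1/‖v_1‖ = (0, 0, -4)/4.0000 = (0.0000, 0.0000, -1.0000).
r_{12} = e_1·v_2 = 0.0000.
u_2 = v_2 + 0.0000·e_1 = (-3.0000, 4.0000, 0.0000).
‖u_2‖ = 5.0000, so e_2 = (-0.6000, 0.8000, 0.0000).
r_{13} = e_1·v_3 = 2.0000; r_{23} = e_2·v_3 = 0.0000.
u_3 = v_3 − 2.0000·e_1 − 0.0000·e_2 = (4.0000, 3.0000, 0.0000).
‖u_3‖ = 5.0000, so e_3 = (0.8000, 0.6000, 0.0000).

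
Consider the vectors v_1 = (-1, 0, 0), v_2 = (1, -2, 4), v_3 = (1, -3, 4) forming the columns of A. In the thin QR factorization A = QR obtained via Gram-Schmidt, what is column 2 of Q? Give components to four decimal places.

e_2 = (0.0000, -0.4472, 0.8944)

e_1 = v_1/‖v_1‖ = (-1, 0, 0)/1.0000 = (-1.0000, 0.0000, 0.0000).
r_{12} = e_1·v_2 = -1.0000.
u_2 = v_2 + 1.0000·e_1 = (0.0000, -2.0000, 4.0000).
‖u_2‖ = 4.4721, so e_2 = (0.0000, -0.4472, 0.8944).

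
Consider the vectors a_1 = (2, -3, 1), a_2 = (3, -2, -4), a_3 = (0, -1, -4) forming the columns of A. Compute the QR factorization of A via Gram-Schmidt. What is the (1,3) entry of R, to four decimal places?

a_1 = (2, -3, 1); ‖a_1‖ = 3.7417, so e_1 = (0.5345, -0.8018, 0.2673).
r_{13} = e_1·a_3 = -0.2673.

r_{13} = -0.2673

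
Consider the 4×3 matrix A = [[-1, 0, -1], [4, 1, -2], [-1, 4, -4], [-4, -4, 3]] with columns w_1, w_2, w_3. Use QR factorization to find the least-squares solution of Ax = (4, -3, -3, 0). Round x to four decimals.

w_1 = (-1, 4, -1, -4); ‖w_1‖ = 5.8310, so e_1 = (-0.1715, 0.6860, -0.1715, -0.6860).
e_1·w_2 = (-0.1715)·0 + 0.6860·1 + (-0.1715)·4 + (-0.6860)·(-4) = 2.7440.
u_2 = w_2 − 2.7440·e_1 = (0.4706, -0.8824, 4.4706, -2.1176).
‖u_2‖ = 5.0468, so e_2 = (0.0932, -0.1748, 0.8858, -0.4196).
e_1·w_3 = (-0.1715)·(-1) + 0.6860·(-2) + (-0.1715)·(-4) + (-0.6860)·3 = -2.5725; e_2·w_3 = 0.0932·(-1) + (-0.1748)·(-2) + 0.8858·(-4) + (-0.4196)·3 = -4.5457.
u_3 = w_3 + 2.5725·e_1 + 4.5457·e_2 = (-1.0173, -1.0300, -0.4145, -0.6721).
‖u_3‖ = 1.6491, so e_3 = (-0.6169, -0.6246, -0.2514, -0.4075).
Qᵀb = (-2.2295, -1.7600, 0.1604).
Back-substitute: x_3 = 0.1604/1.6491 = 0.0972.
x_2 = (-1.7600 + 4.5457·0.0972)/5.0468 = -0.2611.
x_1 = (-2.2295 − 2.7440·(-0.2611) + 2.5725·0.0972)/5.8310 = -0.2166.

x = (-0.2166, -0.2611, 0.0972)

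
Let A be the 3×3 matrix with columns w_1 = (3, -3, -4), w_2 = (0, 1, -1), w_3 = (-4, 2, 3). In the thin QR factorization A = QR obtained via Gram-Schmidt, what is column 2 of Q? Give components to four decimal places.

e_2 = (-0.0629, 0.7752, -0.6286)

w_1 = (3, -3, -4); ‖w_1‖ = 5.8310, so e_1 = (0.5145, -0.5145, -0.6860).
e_1·w_2 = 0.5145·0 + (-0.5145)·1 + (-0.6860)·(-1) = 0.1715.
u_2 = w_2 − 0.1715·e_1 = (-0.0882, 1.0882, -0.8824).
‖u_2‖ = 1.4038, so e_2 = (-0.0629, 0.7752, -0.6286).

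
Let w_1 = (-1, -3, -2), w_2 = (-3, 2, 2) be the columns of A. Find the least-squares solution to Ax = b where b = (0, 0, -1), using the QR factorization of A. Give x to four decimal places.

w_1 = (-1, -3, -2); ‖w_1‖ = 3.7417, so q_1 = (-0.2673, -0.8018, -0.5345).
q_1·w_2 = (-0.2673)·(-3) + (-0.8018)·2 + (-0.5345)·2 = -1.8708.
u_2 = w_2 + 1.8708·q_1 = (-3.5000, 0.5000, 1.0000).
‖u_2‖ = 3.6742, so q_2 = (-0.9526, 0.1361, 0.2722).
Qᵀb = (0.5345, -0.2722).
Back-substitute: x_2 = -0.2722/3.6742 = -0.0741.
x_1 = (0.5345 + 1.8708·(-0.0741))/3.7417 = 0.1058.

x = (0.1058, -0.0741)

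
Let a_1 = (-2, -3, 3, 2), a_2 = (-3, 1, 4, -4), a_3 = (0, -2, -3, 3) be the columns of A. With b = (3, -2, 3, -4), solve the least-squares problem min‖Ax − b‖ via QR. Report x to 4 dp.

a_1 = (-2, -3, 3, 2); ‖a_1‖ = 5.0990, so e_1 = (-0.3922, -0.5883, 0.5883, 0.3922).
e_1·a_2 = (-0.3922)·(-3) + (-0.5883)·1 + 0.5883·4 + 0.3922·(-4) = 1.3728.
u_2 = a_2 − 1.3728·e_1 = (-2.4615, 1.8077, 3.1923, -4.5385).
‖u_2‖ = 6.3337, so e_2 = (-0.3886, 0.2854, 0.5040, -0.7166).
e_1·a_3 = (-0.3922)·0 + (-0.5883)·(-2) + 0.5883·(-3) + 0.3922·3 = 0.5883; e_2·a_3 = (-0.3886)·0 + 0.2854·(-2) + 0.5040·(-3) + (-0.7166)·3 = -4.2326.
u_3 = a_3 − 0.5883·e_1 + 4.2326·e_2 = (-1.4142, -0.4458, -1.2128, -0.2637).
‖u_3‖ = 1.9337, so e_3 = (-0.7313, -0.2306, -0.6272, -0.1364).
Qᵀb = (0.1961, 2.6416, -3.0691).
Back-substitute: x_3 = -3.0691/1.9337 = -1.5872.
x_2 = (2.6416 + 4.2326·(-1.5872))/6.3337 = -0.6436.
x_1 = (0.1961 − 1.3728·(-0.6436) − 0.5883·(-1.5872))/5.0990 = 0.3949.

x = (0.3949, -0.6436, -1.5872)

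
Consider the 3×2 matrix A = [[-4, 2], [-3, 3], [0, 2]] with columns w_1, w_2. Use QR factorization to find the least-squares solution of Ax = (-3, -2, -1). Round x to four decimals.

x = (0.5000, -0.3235)

q_1 = w_1/‖w_1‖ = (-4, -3, 0)/5.0000 = (-0.8000, -0.6000, 0.0000).
r_{12} = q_1·w_2 = -3.4000.
u_2 = w_2 + 3.4000·q_1 = (-0.7200, 0.9600, 2.0000).
‖u_2‖ = 2.3324, so q_2 = (-0.3087, 0.4116, 0.8575).
Qᵀb = (3.6000, -0.7546).
Back-substitute: x_2 = -0.7546/2.3324 = -0.3235.
x_1 = (3.6000 + 3.4000·(-0.3235))/5.0000 = 0.5000.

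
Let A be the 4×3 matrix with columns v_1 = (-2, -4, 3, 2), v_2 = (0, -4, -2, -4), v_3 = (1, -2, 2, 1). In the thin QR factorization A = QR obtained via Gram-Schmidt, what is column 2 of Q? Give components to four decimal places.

e_1 = v_1/‖v_1‖ = (-2, -4, 3, 2)/5.7446 = (-0.3482, -0.6963, 0.5222, 0.3482).
r_{12} = e_1·v_2 = 0.3482.
u_2 = v_2 − 0.3482·e_1 = (0.1212, -3.7576, -2.1818, -4.1212).
‖u_2‖ = 5.9899, so e_2 = (0.0202, -0.6273, -0.3643, -0.6880).

e_2 = (0.0202, -0.6273, -0.3643, -0.6880)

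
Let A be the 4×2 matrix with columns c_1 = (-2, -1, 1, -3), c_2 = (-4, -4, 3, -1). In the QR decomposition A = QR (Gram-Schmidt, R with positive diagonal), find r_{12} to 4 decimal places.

r_{12} = 4.6476

c_1 = (-2, -1, 1, -3); ‖c_1‖ = 3.8730, so q_1 = (-0.5164, -0.2582, 0.2582, -0.7746).
r_{12} = q_1·c_2 = 4.6476.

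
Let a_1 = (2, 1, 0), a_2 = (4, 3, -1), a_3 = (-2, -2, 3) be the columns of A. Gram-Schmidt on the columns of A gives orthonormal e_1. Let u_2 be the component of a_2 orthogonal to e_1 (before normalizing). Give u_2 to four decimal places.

u_2 = (-0.4000, 0.8000, -1.0000)

a_1 = (2, 1, 0); ‖a_1‖ = 2.2361, so e_1 = (0.8944, 0.4472, 0.0000).
e_1·a_2 = 0.8944·4 + 0.4472·3 + 0.0000·(-1) = 4.9193.
u_2 = a_2 − 4.9193·e_1 = (-0.4000, 0.8000, -1.0000).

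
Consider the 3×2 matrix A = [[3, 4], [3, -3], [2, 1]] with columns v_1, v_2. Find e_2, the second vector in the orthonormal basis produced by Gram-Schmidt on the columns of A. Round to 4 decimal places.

e_1 = v_1/‖v_1‖ = (3, 3, 2)/4.6904 = (0.6396, 0.6396, 0.4264).
r_{12} = e_1·v_2 = 1.0660.
u_2 = v_2 − 1.0660·e_1 = (3.3182, -3.6818, 0.5455).
‖u_2‖ = 4.9863, so e_2 = (0.6655, -0.7384, 0.1094).

e_2 = (0.6655, -0.7384, 0.1094)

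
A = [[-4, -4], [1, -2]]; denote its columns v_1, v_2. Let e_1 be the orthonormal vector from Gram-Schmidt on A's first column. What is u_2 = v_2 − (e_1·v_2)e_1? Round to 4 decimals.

v_1 = (-4, 1); ‖v_1‖ = 4.1231, so e_1 = (-0.9701, 0.2425).
e_1·v_2 = (-0.9701)·(-4) + 0.2425·(-2) = 3.3955.
u_2 = v_2 − 3.3955·e_1 = (-0.7059, -2.8235).

u_2 = (-0.7059, -2.8235)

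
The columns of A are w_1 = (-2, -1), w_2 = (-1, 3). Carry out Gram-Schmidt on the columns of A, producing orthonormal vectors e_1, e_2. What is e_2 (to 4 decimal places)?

e_1 = w_1/‖w_1‖ = (-2, -1)/2.2361 = (-0.8944, -0.4472).
r_{12} = e_1·w_2 = -0.4472.
u_2 = w_2 + 0.4472·e_1 = (-1.4000, 2.8000).
‖u_2‖ = 3.1305, so e_2 = (-0.4472, 0.8944).

e_2 = (-0.4472, 0.8944)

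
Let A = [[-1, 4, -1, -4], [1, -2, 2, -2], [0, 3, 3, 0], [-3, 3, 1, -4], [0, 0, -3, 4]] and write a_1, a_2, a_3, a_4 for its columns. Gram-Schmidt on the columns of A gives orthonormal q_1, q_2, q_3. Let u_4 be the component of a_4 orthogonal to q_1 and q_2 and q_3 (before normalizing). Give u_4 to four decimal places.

u_4 = (-3.0215, -2.0682, 2.3321, 0.3178, 2.0664)

a_1 = (-1, 1, 0, -3, 0); ‖a_1‖ = 3.3166, so q_1 = (-0.3015, 0.3015, 0.0000, -0.9045, 0.0000).
q_1·a_2 = (-0.3015)·4 + 0.3015·(-2) + 0.0000·3 + (-0.9045)·3 + 0.0000·0 = -4.5227.
u_2 = a_2 + 4.5227·q_1 = (2.6364, -0.6364, 3.0000, -1.0909, 0.0000).
‖u_2‖ = 4.1887, so q_2 = (0.6294, -0.1519, 0.7162, -0.2604, 0.0000).
q_1·a_3 = (-0.3015)·(-1) + 0.3015·2 + 0.0000·3 + (-0.9045)·1 + 0.0000·(-3) = 0.0000; q_2·a_3 = 0.6294·(-1) + (-0.1519)·2 + 0.7162·3 + (-0.2604)·1 + 0.0000·(-3) = 0.9549.
u_3 = a_3 + 0.0000·q_1 − 0.9549·q_2 = (-1.6010, 2.1451, 2.3161, 1.2487, -3.0000).
‖u_3‖ = 4.8050, so q_3 = (-0.3332, 0.4464, 0.4820, 0.2599, -0.6243).
q_1·a_4 = (-0.3015)·(-4) + 0.3015·(-2) + 0.0000·0 + (-0.9045)·(-4) + 0.0000·4 = 4.2212; q_2·a_4 = 0.6294·(-4) + (-0.1519)·(-2) + 0.7162·0 + (-0.2604)·(-4) + 0.0000·4 = -1.1720; q_3·a_4 = (-0.3332)·(-4) + 0.4464·(-2) + 0.4820·0 + 0.2599·(-4) + (-0.6243)·4 = -3.0969.
u_4 = a_4 − 4.2212·q_1 + 1.1720·q_2 + 3.0969·q_3 = (-3.0215, -2.0682, 2.3321, 0.3178, 2.0664).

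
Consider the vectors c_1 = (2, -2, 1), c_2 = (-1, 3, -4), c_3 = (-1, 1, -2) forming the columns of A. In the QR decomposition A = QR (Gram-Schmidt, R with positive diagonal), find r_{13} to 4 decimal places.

r_{13} = -2.0000

e_1 = c_1/‖c_1‖ = (2, -2, 1)/3.0000 = (0.6667, -0.6667, 0.3333).
r_{13} = e_1·c_3 = -2.0000.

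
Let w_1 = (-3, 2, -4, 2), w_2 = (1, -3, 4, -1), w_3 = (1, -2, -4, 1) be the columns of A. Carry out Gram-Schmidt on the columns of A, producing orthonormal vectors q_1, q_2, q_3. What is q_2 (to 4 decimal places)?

q_2 = (-0.6565, -0.6155, 0.3282, 0.2872)

q_1 = w_1/‖w_1‖ = (-3, 2, -4, 2)/5.7446 = (-0.5222, 0.3482, -0.6963, 0.3482).
r_{12} = q_1·w_2 = -4.7001.
u_2 = w_2 + 4.7001·q_1 = (-1.4545, -1.3636, 0.7273, 0.6364).
‖u_2‖ = 2.2156, so q_2 = (-0.6565, -0.6155, 0.3282, 0.2872).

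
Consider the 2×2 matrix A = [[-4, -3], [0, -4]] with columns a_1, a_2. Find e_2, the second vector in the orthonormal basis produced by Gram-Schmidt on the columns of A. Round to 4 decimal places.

e_2 = (0.0000, -1.0000)

a_1 = (-4, 0); ‖a_1‖ = 4.0000, so e_1 = (-1.0000, 0.0000).
e_1·a_2 = (-1.0000)·(-3) + 0.0000·(-4) = 3.0000.
u_2 = a_2 − 3.0000·e_1 = (0.0000, -4.0000).
‖u_2‖ = 4.0000, so e_2 = (0.0000, -1.0000).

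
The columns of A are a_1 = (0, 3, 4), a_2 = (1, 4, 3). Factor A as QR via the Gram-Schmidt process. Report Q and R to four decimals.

a_1 = (0, 3, 4); ‖a_1‖ = 5.0000, so e_1 = (0.0000, 0.6000, 0.8000).
e_1·a_2 = 0.0000·1 + 0.6000·4 + 0.8000·3 = 4.8000.
u_2 = a_2 − 4.8000·e_1 = (1.0000, 1.1200, -0.8400).
‖u_2‖ = 1.7205, so e_2 = (0.5812, 0.6510, -0.4882).

Q = [[0.0000, 0.5812], [0.6000, 0.6510], [0.8000, -0.4882]], R = [[5.0000, 4.8000], [0.0000, 1.7205]]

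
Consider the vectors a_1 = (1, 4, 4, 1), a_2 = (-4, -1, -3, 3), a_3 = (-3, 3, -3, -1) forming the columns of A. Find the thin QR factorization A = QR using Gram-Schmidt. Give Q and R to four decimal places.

Q = [[0.1715, -0.6799, -0.2534], [0.6860, 0.1943, 0.6480], [0.6860, -0.1943, -0.4433], [0.1715, 0.6799, -0.5652]], R = [[5.8310, -2.9155, -0.6860], [0.0000, 5.1478, 2.5253], [0.0000, 0.0000, 4.5991]]

a_1 = (1, 4, 4, 1); ‖a_1‖ = 5.8310, so e_1 = (0.1715, 0.6860, 0.6860, 0.1715).
e_1·a_2 = 0.1715·(-4) + 0.6860·(-1) + 0.6860·(-3) + 0.1715·3 = -2.9155.
u_2 = a_2 + 2.9155·e_1 = (-3.5000, 1.0000, -1.0000, 3.5000).
‖u_2‖ = 5.1478, so e_2 = (-0.6799, 0.1943, -0.1943, 0.6799).
e_1·a_3 = 0.1715·(-3) + 0.6860·3 + 0.6860·(-3) + 0.1715·(-1) = -0.6860; e_2·a_3 = (-0.6799)·(-3) + 0.1943·3 + (-0.1943)·(-3) + 0.6799·(-1) = 2.5253.
u_3 = a_3 + 0.6860·e_1 − 2.5253·e_2 = (-1.1654, 2.9800, -2.0388, -2.5993).
‖u_3‖ = 4.5991, so e_3 = (-0.2534, 0.6480, -0.4433, -0.5652).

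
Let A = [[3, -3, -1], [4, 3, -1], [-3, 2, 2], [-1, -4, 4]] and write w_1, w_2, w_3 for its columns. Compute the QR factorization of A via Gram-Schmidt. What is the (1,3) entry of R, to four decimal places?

r_{13} = -2.8735

w_1 = (3, 4, -3, -1); ‖w_1‖ = 5.9161, so q_1 = (0.5071, 0.6761, -0.5071, -0.1690).
r_{13} = q_1·w_3 = -2.8735.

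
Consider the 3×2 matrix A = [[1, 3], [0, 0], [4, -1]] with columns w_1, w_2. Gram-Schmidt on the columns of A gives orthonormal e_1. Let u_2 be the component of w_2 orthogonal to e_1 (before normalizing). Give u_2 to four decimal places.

u_2 = (3.0588, 0.0000, -0.7647)

w_1 = (1, 0, 4); ‖w_1‖ = 4.1231, so e_1 = (0.2425, 0.0000, 0.9701).
e_1·w_2 = 0.2425·3 + 0.0000·0 + 0.9701·(-1) = -0.2425.
u_2 = w_2 + 0.2425·e_1 = (3.0588, 0.0000, -0.7647).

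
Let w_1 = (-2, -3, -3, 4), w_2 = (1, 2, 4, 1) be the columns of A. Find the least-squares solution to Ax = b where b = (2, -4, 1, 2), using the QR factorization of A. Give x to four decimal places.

x = (0.4931, 0.3586)

w_1 = (-2, -3, -3, 4); ‖w_1‖ = 6.1644, so q_1 = (-0.3244, -0.4867, -0.4867, 0.6489).
q_1·w_2 = (-0.3244)·1 + (-0.4867)·2 + (-0.4867)·4 + 0.6489·1 = -2.5955.
u_2 = w_2 + 2.5955·q_1 = (0.1579, 0.7368, 2.7368, 2.6842).
‖u_2‖ = 3.9068, so q_2 = (0.0404, 0.1886, 0.7005, 0.6871).
Qᵀb = (2.1089, 1.4011).
Back-substitute: x_2 = 1.4011/3.9068 = 0.3586.
x_1 = (2.1089 + 2.5955·0.3586)/6.1644 = 0.4931.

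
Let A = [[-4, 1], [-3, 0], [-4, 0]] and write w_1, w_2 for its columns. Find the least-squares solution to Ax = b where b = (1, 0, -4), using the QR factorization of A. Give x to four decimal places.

w_1 = (-4, -3, -4); ‖w_1‖ = 6.4031, so e_1 = (-0.6247, -0.4685, -0.6247).
e_1·w_2 = (-0.6247)·1 + (-0.4685)·0 + (-0.6247)·0 = -0.6247.
u_2 = w_2 + 0.6247·e_1 = (0.6098, -0.2927, -0.3902).
‖u_2‖ = 0.7809, so e_2 = (0.7809, -0.3748, -0.4998).
Qᵀb = (1.8741, 2.7799).
Back-substitute: x_2 = 2.7799/0.7809 = 3.5600.
x_1 = (1.8741 + 0.6247·3.5600)/6.4031 = 0.6400.

x = (0.6400, 3.5600)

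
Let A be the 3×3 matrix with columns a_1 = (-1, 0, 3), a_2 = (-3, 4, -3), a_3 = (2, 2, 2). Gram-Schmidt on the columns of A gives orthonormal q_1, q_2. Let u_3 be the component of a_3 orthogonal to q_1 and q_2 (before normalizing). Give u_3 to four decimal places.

u_3 = (2.2105, 2.2105, 0.7368)

q_1 = a_1/‖a_1‖ = (-1, 0, 3)/3.1623 = (-0.3162, 0.0000, 0.9487).
r_{12} = q_1·a_2 = -1.8974.
u_2 = a_2 + 1.8974·q_1 = (-3.6000, 4.0000, -1.2000).
‖u_2‖ = 5.5136, so q_2 = (-0.6529, 0.7255, -0.2176).
r_{13} = q_1·a_3 = 1.2649; r_{23} = q_2·a_3 = -0.2902.
u_3 = a_3 − 1.2649·q_1 + 0.2902·q_2 = (2.2105, 2.2105, 0.7368).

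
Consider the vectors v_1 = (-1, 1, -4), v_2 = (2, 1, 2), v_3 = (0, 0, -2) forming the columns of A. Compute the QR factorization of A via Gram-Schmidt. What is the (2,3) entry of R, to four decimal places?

r_{23} = 0.0000

e_1 = v_1/‖v_1‖ = (-1, 1, -4)/4.2426 = (-0.2357, 0.2357, -0.9428).
r_{12} = e_1·v_2 = -2.1213.
u_2 = v_2 + 2.1213·e_1 = (1.5000, 1.5000, 0.0000).
‖u_2‖ = 2.1213, so e_2 = (0.7071, 0.7071, 0.0000).
r_{23} = e_2·v_3 = 0.0000.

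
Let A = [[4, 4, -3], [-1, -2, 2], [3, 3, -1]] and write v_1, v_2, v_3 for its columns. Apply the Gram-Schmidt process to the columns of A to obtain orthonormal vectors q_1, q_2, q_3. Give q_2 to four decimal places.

q_1 = v_1/‖v_1‖ = (4, -1, 3)/5.0990 = (0.7845, -0.1961, 0.5883).
r_{12} = q_1·v_2 = 5.2951.
u_2 = v_2 − 5.2951·q_1 = (-0.1538, -0.9615, -0.1154).
‖u_2‖ = 0.9806, so q_2 = (-0.1569, -0.9806, -0.1177).

q_2 = (-0.1569, -0.9806, -0.1177)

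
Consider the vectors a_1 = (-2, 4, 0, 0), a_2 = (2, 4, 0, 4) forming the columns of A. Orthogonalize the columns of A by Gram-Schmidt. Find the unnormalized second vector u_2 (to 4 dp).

e_1 = a_1/‖a_1‖ = (-2, 4, 0, 0)/4.4721 = (-0.4472, 0.8944, 0.0000, 0.0000).
r_{12} = e_1·a_2 = 2.6833.
u_2 = a_2 − 2.6833·e_1 = (3.2000, 1.6000, 0.0000, 4.0000).

u_2 = (3.2000, 1.6000, 0.0000, 4.0000)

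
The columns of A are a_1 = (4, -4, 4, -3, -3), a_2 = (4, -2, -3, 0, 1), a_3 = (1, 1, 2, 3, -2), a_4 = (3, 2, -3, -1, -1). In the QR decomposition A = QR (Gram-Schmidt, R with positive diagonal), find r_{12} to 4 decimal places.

a_1 = (4, -4, 4, -3, -3); ‖a_1‖ = 8.1240, so e_1 = (0.4924, -0.4924, 0.4924, -0.3693, -0.3693).
r_{12} = e_1·a_2 = 1.1078.

r_{12} = 1.1078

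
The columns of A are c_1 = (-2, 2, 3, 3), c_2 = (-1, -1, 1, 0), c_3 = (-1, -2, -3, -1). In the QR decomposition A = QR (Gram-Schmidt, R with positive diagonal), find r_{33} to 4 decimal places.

c_1 = (-2, 2, 3, 3); ‖c_1‖ = 5.0990, so q_1 = (-0.3922, 0.3922, 0.5883, 0.5883).
q_1·c_2 = (-0.3922)·(-1) + 0.3922·(-1) + 0.5883·1 + 0.5883·0 = 0.5883.
u_2 = c_2 − 0.5883·q_1 = (-0.7692, -1.2308, 0.6538, -0.3462).
‖u_2‖ = 1.6291, so q_2 = (-0.4722, -0.7555, 0.4014, -0.2125).
q_1·c_3 = (-0.3922)·(-1) + 0.3922·(-2) + 0.5883·(-3) + 0.5883·(-1) = -2.7456; q_2·c_3 = (-0.4722)·(-1) + (-0.7555)·(-2) + 0.4014·(-3) + (-0.2125)·(-1) = 0.9916.
u_3 = c_3 + 2.7456·q_1 − 0.9916·q_2 = (-1.6087, -0.1739, -1.7826, 0.8261).
r_{33} = ‖u_3‖ = 2.5452.

r_{33} = 2.5452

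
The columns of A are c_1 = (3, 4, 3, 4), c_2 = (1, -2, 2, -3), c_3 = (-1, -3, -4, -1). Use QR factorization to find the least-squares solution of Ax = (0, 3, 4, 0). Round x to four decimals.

c_1 = (3, 4, 3, 4); ‖c_1‖ = 7.0711, so q_1 = (0.4243, 0.5657, 0.4243, 0.5657).
q_1·c_2 = 0.4243·1 + 0.5657·(-2) + 0.4243·2 + 0.5657·(-3) = -1.5556.
u_2 = c_2 + 1.5556·q_1 = (1.6600, -1.1200, 2.6600, -2.1200).
‖u_2‖ = 3.9472, so q_2 = (0.4206, -0.2837, 0.6739, -0.5371).
q_1·c_3 = 0.4243·(-1) + 0.5657·(-3) + 0.4243·(-4) + 0.5657·(-1) = -4.3841; q_2·c_3 = 0.4206·(-1) + (-0.2837)·(-3) + 0.6739·(-4) + (-0.5371)·(-1) = -1.7278.
u_3 = c_3 + 4.3841·q_1 + 1.7278·q_2 = (1.5866, -1.0103, -0.9756, 0.5520).
‖u_3‖ = 2.1897, so q_3 = (0.7246, -0.4614, -0.4456, 0.2521).
Qᵀb = (3.3941, 1.8444, -3.1664).
Back-substitute: x_3 = -3.1664/2.1897 = -1.4461.
x_2 = (1.8444 + 1.7278·(-1.4461))/3.9472 = -0.1657.
x_1 = (3.3941 + 1.5556·(-0.1657) + 4.3841·(-1.4461))/7.0711 = -0.4530.

x = (-0.4530, -0.1657, -1.4461)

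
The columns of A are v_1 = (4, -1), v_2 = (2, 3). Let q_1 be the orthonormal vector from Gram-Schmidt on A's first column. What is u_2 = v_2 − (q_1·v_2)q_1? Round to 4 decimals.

u_2 = (0.8235, 3.2941)

v_1 = (4, -1); ‖v_1‖ = 4.1231, so q_1 = (0.9701, -0.2425).
q_1·v_2 = 0.9701·2 + (-0.2425)·3 = 1.2127.
u_2 = v_2 − 1.2127·q_1 = (0.8235, 3.2941).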